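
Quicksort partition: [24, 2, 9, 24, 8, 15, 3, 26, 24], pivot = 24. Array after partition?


Elements <= 24 go left of pivot.
Result: [24, 2, 9, 24, 8, 15, 3, 24, 26], pivot at index 7


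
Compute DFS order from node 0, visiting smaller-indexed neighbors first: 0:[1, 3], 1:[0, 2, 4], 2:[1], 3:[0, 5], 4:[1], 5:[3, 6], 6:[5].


DFS stack-based: start with [0]
Visit order: [0, 1, 2, 4, 3, 5, 6]


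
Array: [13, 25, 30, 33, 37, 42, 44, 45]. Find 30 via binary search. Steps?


Search for 30:
[0,7] mid=3 arr[3]=33
[0,2] mid=1 arr[1]=25
[2,2] mid=2 arr[2]=30
Total: 3 comparisons


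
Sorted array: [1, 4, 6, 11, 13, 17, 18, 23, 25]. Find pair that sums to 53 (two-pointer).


Two pointers: lo=0, hi=8
No pair sums to 53


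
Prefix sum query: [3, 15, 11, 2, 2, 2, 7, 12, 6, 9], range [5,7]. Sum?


Prefix sums: [0, 3, 18, 29, 31, 33, 35, 42, 54, 60, 69]
Sum[5..7] = prefix[8] - prefix[5] = 54 - 33 = 21


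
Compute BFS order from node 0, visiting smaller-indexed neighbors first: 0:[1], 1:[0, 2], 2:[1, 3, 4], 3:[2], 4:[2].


BFS queue: start with [0]
Visit order: [0, 1, 2, 3, 4]


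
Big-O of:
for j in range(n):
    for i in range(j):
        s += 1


Per nesting level: O(n) * O(n) [triangular over j] = O(n^2)
Complexity: O(n^2)


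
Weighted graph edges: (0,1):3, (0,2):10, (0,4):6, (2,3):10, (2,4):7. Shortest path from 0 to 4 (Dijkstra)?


Dijkstra from 0:
Distances: {0: 0, 1: 3, 2: 10, 3: 20, 4: 6}
Shortest distance to 4 = 6, path = [0, 4]


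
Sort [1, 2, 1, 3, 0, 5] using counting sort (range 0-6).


Count array: [1, 2, 1, 1, 0, 1, 0]
Reconstruct: [0, 1, 1, 2, 3, 5]


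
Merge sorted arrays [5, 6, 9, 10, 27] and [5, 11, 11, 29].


Compare heads, take smaller each step.
Merged: [5, 5, 6, 9, 10, 11, 11, 27, 29]


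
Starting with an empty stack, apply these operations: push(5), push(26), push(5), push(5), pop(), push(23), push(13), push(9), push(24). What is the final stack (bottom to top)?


push(5) -> [5]
push(26) -> [5, 26]
push(5) -> [5, 26, 5]
push(5) -> [5, 26, 5, 5]
pop() returns 5 -> [5, 26, 5]
push(23) -> [5, 26, 5, 23]
push(13) -> [5, 26, 5, 23, 13]
push(9) -> [5, 26, 5, 23, 13, 9]
push(24) -> [5, 26, 5, 23, 13, 9, 24]
Final stack (bottom to top): [5, 26, 5, 23, 13, 9, 24]


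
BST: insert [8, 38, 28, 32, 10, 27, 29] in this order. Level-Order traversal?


Root = 8; build tree by BST insertion.
Level-Order traversal: [8, 38, 28, 10, 32, 27, 29]


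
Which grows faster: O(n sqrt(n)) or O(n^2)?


n^1.5 grows slower than quadratic
O(n sqrt(n)) is asymptotically smaller; O(n^2) grows faster


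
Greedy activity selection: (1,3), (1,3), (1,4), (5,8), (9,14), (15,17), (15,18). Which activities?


Greedy: pick earliest-ending, then skip overlaps.
Selected (4 activities): [(1, 3), (5, 8), (9, 14), (15, 17)]


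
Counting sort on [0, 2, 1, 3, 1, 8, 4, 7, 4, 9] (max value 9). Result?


Count array: [1, 2, 1, 1, 2, 0, 0, 1, 1, 1]
Reconstruct: [0, 1, 1, 2, 3, 4, 4, 7, 8, 9]


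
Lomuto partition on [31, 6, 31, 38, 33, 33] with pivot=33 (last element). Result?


Elements <= 33 go left of pivot.
Result: [31, 6, 31, 33, 33, 38], pivot at index 4


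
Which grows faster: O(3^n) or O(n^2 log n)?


n^2 log n grows slower than exponential (base 3)
O(n^2 log n) is asymptotically smaller; O(3^n) grows faster


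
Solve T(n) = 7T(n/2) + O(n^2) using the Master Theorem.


a=7, b=2, c=2. log_2(7)=2.807 > c=2. Case 1: O(n^log_b(a)) = O(n^2.807)
Complexity: O(n^2.807)


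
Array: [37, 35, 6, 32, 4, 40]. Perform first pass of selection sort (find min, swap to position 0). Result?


After one pass: [4, 35, 6, 32, 37, 40]


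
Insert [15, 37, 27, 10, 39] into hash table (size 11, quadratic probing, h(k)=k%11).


Insertions: 15->slot 4; 37->slot 5; 27->slot 6; 10->slot 10; 39->slot 7
Table: [None, None, None, None, 15, 37, 27, 39, None, None, 10]


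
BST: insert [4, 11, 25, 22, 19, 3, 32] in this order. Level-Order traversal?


Root = 4; build tree by BST insertion.
Level-Order traversal: [4, 3, 11, 25, 22, 32, 19]


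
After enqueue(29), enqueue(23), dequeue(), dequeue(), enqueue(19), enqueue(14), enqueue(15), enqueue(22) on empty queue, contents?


enqueue(29) -> [29]
enqueue(23) -> [29, 23]
dequeue() returns 29 -> [23]
dequeue() returns 23 -> []
enqueue(19) -> [19]
enqueue(14) -> [19, 14]
enqueue(15) -> [19, 14, 15]
enqueue(22) -> [19, 14, 15, 22]
Final queue (front to back): [19, 14, 15, 22]


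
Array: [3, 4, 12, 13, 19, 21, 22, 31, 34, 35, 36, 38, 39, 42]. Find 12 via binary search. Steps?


Search for 12:
[0,13] mid=6 arr[6]=22
[0,5] mid=2 arr[2]=12
Total: 2 comparisons


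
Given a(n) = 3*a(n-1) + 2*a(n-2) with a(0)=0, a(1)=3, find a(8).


Build bottom-up:
...a(6)=1485, a(7)=5289, a(8)=3*5289+2*1485=18837


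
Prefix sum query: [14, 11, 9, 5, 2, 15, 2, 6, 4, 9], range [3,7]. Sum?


Prefix sums: [0, 14, 25, 34, 39, 41, 56, 58, 64, 68, 77]
Sum[3..7] = prefix[8] - prefix[3] = 64 - 34 = 30


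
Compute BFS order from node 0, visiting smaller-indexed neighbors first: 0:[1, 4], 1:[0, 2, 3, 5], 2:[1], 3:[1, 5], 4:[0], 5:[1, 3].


BFS queue: start with [0]
Visit order: [0, 1, 4, 2, 3, 5]


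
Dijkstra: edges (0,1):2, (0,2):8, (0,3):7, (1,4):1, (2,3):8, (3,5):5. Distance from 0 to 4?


Dijkstra from 0:
Distances: {0: 0, 1: 2, 2: 8, 3: 7, 4: 3, 5: 12}
Shortest distance to 4 = 3, path = [0, 1, 4]


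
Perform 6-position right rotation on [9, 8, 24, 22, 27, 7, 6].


Right rotate by 6: [8, 24, 22, 27, 7, 6, 9]


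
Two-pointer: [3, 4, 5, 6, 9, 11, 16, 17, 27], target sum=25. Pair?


Two pointers: lo=0, hi=8
Found pair: (9, 16) summing to 25


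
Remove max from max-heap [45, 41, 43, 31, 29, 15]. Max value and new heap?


Max = 45
Replace root with last, heapify down
Resulting heap: [43, 41, 15, 31, 29]


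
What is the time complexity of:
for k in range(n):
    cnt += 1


Per nesting level: O(n) = O(n)
Complexity: O(n)


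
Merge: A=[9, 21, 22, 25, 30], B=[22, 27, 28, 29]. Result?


Compare heads, take smaller each step.
Merged: [9, 21, 22, 22, 25, 27, 28, 29, 30]


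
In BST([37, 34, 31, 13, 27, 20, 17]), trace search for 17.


BST root = 37
Search for 17: compare at each node
Path: [37, 34, 31, 13, 27, 20, 17]


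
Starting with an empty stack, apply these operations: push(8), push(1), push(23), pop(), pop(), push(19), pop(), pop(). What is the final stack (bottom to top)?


push(8) -> [8]
push(1) -> [8, 1]
push(23) -> [8, 1, 23]
pop() returns 23 -> [8, 1]
pop() returns 1 -> [8]
push(19) -> [8, 19]
pop() returns 19 -> [8]
pop() returns 8 -> []
Final stack (bottom to top): []


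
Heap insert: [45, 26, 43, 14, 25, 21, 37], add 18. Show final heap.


Append 18: [45, 26, 43, 14, 25, 21, 37, 18]
Bubble up: swap idx 7(18) with idx 3(14)
Result: [45, 26, 43, 18, 25, 21, 37, 14]


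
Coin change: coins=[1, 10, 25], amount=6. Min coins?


dp[0]=0; dp[i]=1+min(dp[i-c] for c in coins)
...dp[1]=1, dp[2]=2, dp[3]=3, dp[4]=4, dp[5]=5, dp[6]=6
Minimum coins for 6 = 6


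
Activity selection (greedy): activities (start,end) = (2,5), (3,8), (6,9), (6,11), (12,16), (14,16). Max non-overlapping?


Greedy: pick earliest-ending, then skip overlaps.
Selected (3 activities): [(2, 5), (6, 9), (12, 16)]


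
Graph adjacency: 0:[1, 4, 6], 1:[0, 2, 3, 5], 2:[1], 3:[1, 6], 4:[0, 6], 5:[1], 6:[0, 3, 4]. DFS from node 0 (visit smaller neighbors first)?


DFS stack-based: start with [0]
Visit order: [0, 1, 2, 3, 6, 4, 5]


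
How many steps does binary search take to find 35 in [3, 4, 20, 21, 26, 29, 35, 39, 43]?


Search for 35:
[0,8] mid=4 arr[4]=26
[5,8] mid=6 arr[6]=35
Total: 2 comparisons


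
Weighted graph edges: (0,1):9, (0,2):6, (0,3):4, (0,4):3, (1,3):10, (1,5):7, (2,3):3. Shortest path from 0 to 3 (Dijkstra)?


Dijkstra from 0:
Distances: {0: 0, 1: 9, 2: 6, 3: 4, 4: 3, 5: 16}
Shortest distance to 3 = 4, path = [0, 3]


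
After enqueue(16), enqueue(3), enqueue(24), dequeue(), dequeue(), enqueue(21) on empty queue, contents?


enqueue(16) -> [16]
enqueue(3) -> [16, 3]
enqueue(24) -> [16, 3, 24]
dequeue() returns 16 -> [3, 24]
dequeue() returns 3 -> [24]
enqueue(21) -> [24, 21]
Final queue (front to back): [24, 21]


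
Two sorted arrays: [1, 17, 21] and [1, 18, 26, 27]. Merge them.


Compare heads, take smaller each step.
Merged: [1, 1, 17, 18, 21, 26, 27]


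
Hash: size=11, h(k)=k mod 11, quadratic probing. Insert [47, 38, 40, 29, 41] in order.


Insertions: 47->slot 3; 38->slot 5; 40->slot 7; 29->slot 8; 41->slot 9
Table: [None, None, None, 47, None, 38, None, 40, 29, 41, None]


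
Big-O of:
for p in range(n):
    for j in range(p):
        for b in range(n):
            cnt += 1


Per nesting level: O(n) * O(n) [triangular over p] * O(n) = O(n^3)
Complexity: O(n^3)


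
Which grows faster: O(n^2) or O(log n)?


logarithmic grows slower than quadratic
O(log n) is asymptotically smaller; O(n^2) grows faster


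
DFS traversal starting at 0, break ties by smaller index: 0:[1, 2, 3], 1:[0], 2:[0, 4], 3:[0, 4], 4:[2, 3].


DFS stack-based: start with [0]
Visit order: [0, 1, 2, 4, 3]


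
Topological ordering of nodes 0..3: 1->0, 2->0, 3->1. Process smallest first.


Kahn's algorithm, process smallest node first
Order: [2, 3, 1, 0]


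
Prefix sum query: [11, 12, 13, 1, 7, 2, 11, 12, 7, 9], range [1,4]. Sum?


Prefix sums: [0, 11, 23, 36, 37, 44, 46, 57, 69, 76, 85]
Sum[1..4] = prefix[5] - prefix[1] = 44 - 11 = 33


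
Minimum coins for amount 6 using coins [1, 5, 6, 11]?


dp[0]=0; dp[i]=1+min(dp[i-c] for c in coins)
...dp[1]=1, dp[2]=2, dp[3]=3, dp[4]=4, dp[5]=1, dp[6]=1
Minimum coins for 6 = 1


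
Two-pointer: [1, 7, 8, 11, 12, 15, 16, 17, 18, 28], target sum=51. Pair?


Two pointers: lo=0, hi=9
No pair sums to 51


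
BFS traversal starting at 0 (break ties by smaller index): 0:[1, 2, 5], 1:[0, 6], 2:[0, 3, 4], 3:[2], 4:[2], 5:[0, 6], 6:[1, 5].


BFS queue: start with [0]
Visit order: [0, 1, 2, 5, 6, 3, 4]


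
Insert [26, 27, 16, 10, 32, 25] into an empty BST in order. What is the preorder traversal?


Root = 26; build tree by BST insertion.
Preorder traversal: [26, 16, 10, 25, 27, 32]


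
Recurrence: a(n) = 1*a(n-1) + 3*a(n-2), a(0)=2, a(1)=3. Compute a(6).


Build bottom-up:
...a(4)=45, a(5)=99, a(6)=1*99+3*45=234


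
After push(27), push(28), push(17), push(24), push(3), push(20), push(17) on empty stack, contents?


push(27) -> [27]
push(28) -> [27, 28]
push(17) -> [27, 28, 17]
push(24) -> [27, 28, 17, 24]
push(3) -> [27, 28, 17, 24, 3]
push(20) -> [27, 28, 17, 24, 3, 20]
push(17) -> [27, 28, 17, 24, 3, 20, 17]
Final stack (bottom to top): [27, 28, 17, 24, 3, 20, 17]


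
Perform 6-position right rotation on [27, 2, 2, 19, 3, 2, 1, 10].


Right rotate by 6: [2, 19, 3, 2, 1, 10, 27, 2]


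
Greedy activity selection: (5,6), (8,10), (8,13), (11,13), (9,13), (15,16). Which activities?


Greedy: pick earliest-ending, then skip overlaps.
Selected (4 activities): [(5, 6), (8, 10), (11, 13), (15, 16)]


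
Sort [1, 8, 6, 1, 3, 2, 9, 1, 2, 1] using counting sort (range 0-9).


Count array: [0, 4, 2, 1, 0, 0, 1, 0, 1, 1]
Reconstruct: [1, 1, 1, 1, 2, 2, 3, 6, 8, 9]


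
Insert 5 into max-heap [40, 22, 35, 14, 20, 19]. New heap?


Append 5: [40, 22, 35, 14, 20, 19, 5]
Bubble up: no swaps needed
Result: [40, 22, 35, 14, 20, 19, 5]


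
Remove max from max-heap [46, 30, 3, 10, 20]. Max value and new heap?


Max = 46
Replace root with last, heapify down
Resulting heap: [30, 20, 3, 10]


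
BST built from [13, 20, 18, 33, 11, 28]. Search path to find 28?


BST root = 13
Search for 28: compare at each node
Path: [13, 20, 33, 28]


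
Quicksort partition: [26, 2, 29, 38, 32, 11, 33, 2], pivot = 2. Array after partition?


Elements <= 2 go left of pivot.
Result: [2, 2, 29, 38, 32, 11, 33, 26], pivot at index 1


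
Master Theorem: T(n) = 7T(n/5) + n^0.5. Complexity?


a=7, b=5, c=0.5. log_5(7)=1.209 > c=0.5. Case 1: O(n^log_b(a)) = O(n^1.209)
Complexity: O(n^1.209)


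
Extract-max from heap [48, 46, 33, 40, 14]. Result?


Max = 48
Replace root with last, heapify down
Resulting heap: [46, 40, 33, 14]


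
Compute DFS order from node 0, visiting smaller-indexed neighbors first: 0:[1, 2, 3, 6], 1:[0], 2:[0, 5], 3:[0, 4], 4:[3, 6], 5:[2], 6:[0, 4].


DFS stack-based: start with [0]
Visit order: [0, 1, 2, 5, 3, 4, 6]


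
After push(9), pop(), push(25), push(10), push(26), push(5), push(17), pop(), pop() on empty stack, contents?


push(9) -> [9]
pop() returns 9 -> []
push(25) -> [25]
push(10) -> [25, 10]
push(26) -> [25, 10, 26]
push(5) -> [25, 10, 26, 5]
push(17) -> [25, 10, 26, 5, 17]
pop() returns 17 -> [25, 10, 26, 5]
pop() returns 5 -> [25, 10, 26]
Final stack (bottom to top): [25, 10, 26]


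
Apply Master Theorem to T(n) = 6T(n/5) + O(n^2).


a=6, b=5, c=2. log_5(6)=1.113 < c=2. Case 3: O(n^c) = O(n^2)
Complexity: O(n^2)


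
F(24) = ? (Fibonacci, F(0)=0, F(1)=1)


F(n)=F(n-1)+F(n-2)
...F(22)=17711, F(23)=28657, F(24)=46368


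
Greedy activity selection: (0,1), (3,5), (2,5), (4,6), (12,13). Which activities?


Greedy: pick earliest-ending, then skip overlaps.
Selected (3 activities): [(0, 1), (3, 5), (12, 13)]


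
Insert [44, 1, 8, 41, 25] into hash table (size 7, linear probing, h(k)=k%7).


Insertions: 44->slot 2; 1->slot 1; 8->slot 3; 41->slot 6; 25->slot 4
Table: [None, 1, 44, 8, 25, None, 41]


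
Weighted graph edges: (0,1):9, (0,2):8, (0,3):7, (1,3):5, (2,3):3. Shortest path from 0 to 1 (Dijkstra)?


Dijkstra from 0:
Distances: {0: 0, 1: 9, 2: 8, 3: 7}
Shortest distance to 1 = 9, path = [0, 1]


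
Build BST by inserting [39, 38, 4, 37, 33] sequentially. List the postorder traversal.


Root = 39; build tree by BST insertion.
Postorder traversal: [33, 37, 4, 38, 39]


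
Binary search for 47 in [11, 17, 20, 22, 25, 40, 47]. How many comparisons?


Search for 47:
[0,6] mid=3 arr[3]=22
[4,6] mid=5 arr[5]=40
[6,6] mid=6 arr[6]=47
Total: 3 comparisons


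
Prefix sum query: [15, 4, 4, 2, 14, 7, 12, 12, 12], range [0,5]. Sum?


Prefix sums: [0, 15, 19, 23, 25, 39, 46, 58, 70, 82]
Sum[0..5] = prefix[6] - prefix[0] = 46 - 0 = 46


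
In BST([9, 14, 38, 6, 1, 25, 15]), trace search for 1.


BST root = 9
Search for 1: compare at each node
Path: [9, 6, 1]


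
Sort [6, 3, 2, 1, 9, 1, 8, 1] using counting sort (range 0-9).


Count array: [0, 3, 1, 1, 0, 0, 1, 0, 1, 1]
Reconstruct: [1, 1, 1, 2, 3, 6, 8, 9]


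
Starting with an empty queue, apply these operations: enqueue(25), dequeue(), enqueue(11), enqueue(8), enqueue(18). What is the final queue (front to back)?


enqueue(25) -> [25]
dequeue() returns 25 -> []
enqueue(11) -> [11]
enqueue(8) -> [11, 8]
enqueue(18) -> [11, 8, 18]
Final queue (front to back): [11, 8, 18]


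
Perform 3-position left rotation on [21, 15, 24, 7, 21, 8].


Left rotate by 3: [7, 21, 8, 21, 15, 24]


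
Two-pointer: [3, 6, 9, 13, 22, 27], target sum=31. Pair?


Two pointers: lo=0, hi=5
Found pair: (9, 22) summing to 31


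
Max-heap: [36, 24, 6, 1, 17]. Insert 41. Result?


Append 41: [36, 24, 6, 1, 17, 41]
Bubble up: swap idx 5(41) with idx 2(6); swap idx 2(41) with idx 0(36)
Result: [41, 24, 36, 1, 17, 6]


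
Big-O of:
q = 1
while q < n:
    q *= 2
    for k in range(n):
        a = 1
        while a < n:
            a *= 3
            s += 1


Per nesting level: O(log n) * O(n) * O(log n) = O(n (log n)^2)
Complexity: O(n (log n)^2)


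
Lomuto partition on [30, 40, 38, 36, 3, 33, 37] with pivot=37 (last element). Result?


Elements <= 37 go left of pivot.
Result: [30, 36, 3, 33, 37, 40, 38], pivot at index 4


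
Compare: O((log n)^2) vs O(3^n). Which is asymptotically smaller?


polylogarithmic grows slower than exponential (base 3)
O((log n)^2) is asymptotically smaller; O(3^n) grows faster


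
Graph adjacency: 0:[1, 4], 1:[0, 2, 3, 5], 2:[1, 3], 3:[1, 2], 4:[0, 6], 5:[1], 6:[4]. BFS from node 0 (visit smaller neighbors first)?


BFS queue: start with [0]
Visit order: [0, 1, 4, 2, 3, 5, 6]


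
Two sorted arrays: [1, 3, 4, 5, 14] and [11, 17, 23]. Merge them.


Compare heads, take smaller each step.
Merged: [1, 3, 4, 5, 11, 14, 17, 23]


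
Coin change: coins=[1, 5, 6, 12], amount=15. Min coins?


dp[0]=0; dp[i]=1+min(dp[i-c] for c in coins)
...dp[10]=2, dp[11]=2, dp[12]=1, dp[13]=2, dp[14]=3, dp[15]=3
Minimum coins for 15 = 3


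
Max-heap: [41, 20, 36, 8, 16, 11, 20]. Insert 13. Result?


Append 13: [41, 20, 36, 8, 16, 11, 20, 13]
Bubble up: swap idx 7(13) with idx 3(8)
Result: [41, 20, 36, 13, 16, 11, 20, 8]


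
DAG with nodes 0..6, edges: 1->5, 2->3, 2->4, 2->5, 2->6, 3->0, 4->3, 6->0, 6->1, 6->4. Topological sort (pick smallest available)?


Kahn's algorithm, process smallest node first
Order: [2, 6, 1, 4, 3, 0, 5]


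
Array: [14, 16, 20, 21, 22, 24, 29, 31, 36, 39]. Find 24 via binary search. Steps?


Search for 24:
[0,9] mid=4 arr[4]=22
[5,9] mid=7 arr[7]=31
[5,6] mid=5 arr[5]=24
Total: 3 comparisons


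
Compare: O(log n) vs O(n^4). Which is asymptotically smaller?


logarithmic grows slower than quartic
O(log n) is asymptotically smaller; O(n^4) grows faster


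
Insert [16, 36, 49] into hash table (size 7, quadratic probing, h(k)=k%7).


Insertions: 16->slot 2; 36->slot 1; 49->slot 0
Table: [49, 36, 16, None, None, None, None]


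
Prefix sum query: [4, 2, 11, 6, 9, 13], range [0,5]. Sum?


Prefix sums: [0, 4, 6, 17, 23, 32, 45]
Sum[0..5] = prefix[6] - prefix[0] = 45 - 0 = 45


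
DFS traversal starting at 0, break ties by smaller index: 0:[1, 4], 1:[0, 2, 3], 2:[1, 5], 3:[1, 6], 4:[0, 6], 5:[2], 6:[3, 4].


DFS stack-based: start with [0]
Visit order: [0, 1, 2, 5, 3, 6, 4]


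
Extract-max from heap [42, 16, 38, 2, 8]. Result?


Max = 42
Replace root with last, heapify down
Resulting heap: [38, 16, 8, 2]


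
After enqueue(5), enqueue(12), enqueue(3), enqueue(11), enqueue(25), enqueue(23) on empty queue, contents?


enqueue(5) -> [5]
enqueue(12) -> [5, 12]
enqueue(3) -> [5, 12, 3]
enqueue(11) -> [5, 12, 3, 11]
enqueue(25) -> [5, 12, 3, 11, 25]
enqueue(23) -> [5, 12, 3, 11, 25, 23]
Final queue (front to back): [5, 12, 3, 11, 25, 23]


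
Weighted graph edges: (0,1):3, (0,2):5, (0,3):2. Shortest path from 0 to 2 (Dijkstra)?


Dijkstra from 0:
Distances: {0: 0, 1: 3, 2: 5, 3: 2}
Shortest distance to 2 = 5, path = [0, 2]


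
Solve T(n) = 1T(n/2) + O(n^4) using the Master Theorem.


a=1, b=2, c=4. log_2(1)=0 < c=4. Case 3: O(n^c) = O(n^4)
Complexity: O(n^4)


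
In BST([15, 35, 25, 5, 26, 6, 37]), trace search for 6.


BST root = 15
Search for 6: compare at each node
Path: [15, 5, 6]


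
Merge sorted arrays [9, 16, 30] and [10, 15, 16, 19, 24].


Compare heads, take smaller each step.
Merged: [9, 10, 15, 16, 16, 19, 24, 30]


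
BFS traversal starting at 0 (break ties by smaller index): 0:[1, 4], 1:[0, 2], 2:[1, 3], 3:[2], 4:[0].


BFS queue: start with [0]
Visit order: [0, 1, 4, 2, 3]


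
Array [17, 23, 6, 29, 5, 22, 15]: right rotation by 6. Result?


Right rotate by 6: [23, 6, 29, 5, 22, 15, 17]


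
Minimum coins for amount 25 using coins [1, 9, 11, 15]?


dp[0]=0; dp[i]=1+min(dp[i-c] for c in coins)
...dp[20]=2, dp[21]=3, dp[22]=2, dp[23]=3, dp[24]=2, dp[25]=3
Minimum coins for 25 = 3


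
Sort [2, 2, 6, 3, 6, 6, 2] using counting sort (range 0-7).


Count array: [0, 0, 3, 1, 0, 0, 3, 0]
Reconstruct: [2, 2, 2, 3, 6, 6, 6]


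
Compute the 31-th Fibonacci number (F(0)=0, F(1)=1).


F(n)=F(n-1)+F(n-2)
...F(29)=514229, F(30)=832040, F(31)=1346269


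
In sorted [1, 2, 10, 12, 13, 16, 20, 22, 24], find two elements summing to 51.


Two pointers: lo=0, hi=8
No pair sums to 51


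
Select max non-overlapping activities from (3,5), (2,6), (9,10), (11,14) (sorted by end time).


Greedy: pick earliest-ending, then skip overlaps.
Selected (3 activities): [(3, 5), (9, 10), (11, 14)]


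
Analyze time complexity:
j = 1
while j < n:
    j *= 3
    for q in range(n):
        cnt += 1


Per nesting level: O(log n) * O(n) = O(n log n)
Complexity: O(n log n)


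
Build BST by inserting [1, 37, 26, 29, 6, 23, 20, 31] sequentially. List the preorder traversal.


Root = 1; build tree by BST insertion.
Preorder traversal: [1, 37, 26, 6, 23, 20, 29, 31]


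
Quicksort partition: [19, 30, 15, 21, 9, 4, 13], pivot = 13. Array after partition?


Elements <= 13 go left of pivot.
Result: [9, 4, 13, 21, 19, 30, 15], pivot at index 2


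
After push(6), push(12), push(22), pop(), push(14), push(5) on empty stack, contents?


push(6) -> [6]
push(12) -> [6, 12]
push(22) -> [6, 12, 22]
pop() returns 22 -> [6, 12]
push(14) -> [6, 12, 14]
push(5) -> [6, 12, 14, 5]
Final stack (bottom to top): [6, 12, 14, 5]


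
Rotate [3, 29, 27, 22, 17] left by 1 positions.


Left rotate by 1: [29, 27, 22, 17, 3]


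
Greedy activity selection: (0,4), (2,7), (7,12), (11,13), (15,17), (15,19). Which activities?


Greedy: pick earliest-ending, then skip overlaps.
Selected (3 activities): [(0, 4), (7, 12), (15, 17)]


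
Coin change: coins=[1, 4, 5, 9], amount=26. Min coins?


dp[0]=0; dp[i]=1+min(dp[i-c] for c in coins)
...dp[21]=4, dp[22]=3, dp[23]=3, dp[24]=4, dp[25]=5, dp[26]=4
Minimum coins for 26 = 4


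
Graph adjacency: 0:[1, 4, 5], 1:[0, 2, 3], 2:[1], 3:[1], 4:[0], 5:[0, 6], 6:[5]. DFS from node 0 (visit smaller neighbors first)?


DFS stack-based: start with [0]
Visit order: [0, 1, 2, 3, 4, 5, 6]


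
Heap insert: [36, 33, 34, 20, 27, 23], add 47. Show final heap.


Append 47: [36, 33, 34, 20, 27, 23, 47]
Bubble up: swap idx 6(47) with idx 2(34); swap idx 2(47) with idx 0(36)
Result: [47, 33, 36, 20, 27, 23, 34]


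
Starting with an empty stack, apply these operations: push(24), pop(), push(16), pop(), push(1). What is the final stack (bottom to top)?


push(24) -> [24]
pop() returns 24 -> []
push(16) -> [16]
pop() returns 16 -> []
push(1) -> [1]
Final stack (bottom to top): [1]


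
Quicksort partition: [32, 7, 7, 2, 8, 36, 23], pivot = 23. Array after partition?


Elements <= 23 go left of pivot.
Result: [7, 7, 2, 8, 23, 36, 32], pivot at index 4


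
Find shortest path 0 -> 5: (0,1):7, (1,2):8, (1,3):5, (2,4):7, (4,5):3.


Dijkstra from 0:
Distances: {0: 0, 1: 7, 2: 15, 3: 12, 4: 22, 5: 25}
Shortest distance to 5 = 25, path = [0, 1, 2, 4, 5]


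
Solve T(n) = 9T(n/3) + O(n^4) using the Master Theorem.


a=9, b=3, c=4. log_3(9)=2 < c=4. Case 3: O(n^c) = O(n^4)
Complexity: O(n^4)


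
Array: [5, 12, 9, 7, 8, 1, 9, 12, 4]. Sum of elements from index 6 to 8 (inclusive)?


Prefix sums: [0, 5, 17, 26, 33, 41, 42, 51, 63, 67]
Sum[6..8] = prefix[9] - prefix[6] = 67 - 42 = 25


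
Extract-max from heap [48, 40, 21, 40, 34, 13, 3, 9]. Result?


Max = 48
Replace root with last, heapify down
Resulting heap: [40, 40, 21, 9, 34, 13, 3]


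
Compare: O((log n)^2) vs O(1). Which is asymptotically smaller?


constant grows slower than polylogarithmic
O(1) is asymptotically smaller; O((log n)^2) grows faster


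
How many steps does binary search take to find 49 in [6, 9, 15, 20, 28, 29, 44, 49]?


Search for 49:
[0,7] mid=3 arr[3]=20
[4,7] mid=5 arr[5]=29
[6,7] mid=6 arr[6]=44
[7,7] mid=7 arr[7]=49
Total: 4 comparisons


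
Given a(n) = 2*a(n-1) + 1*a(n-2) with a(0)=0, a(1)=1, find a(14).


Build bottom-up:
...a(12)=13860, a(13)=33461, a(14)=2*33461+1*13860=80782


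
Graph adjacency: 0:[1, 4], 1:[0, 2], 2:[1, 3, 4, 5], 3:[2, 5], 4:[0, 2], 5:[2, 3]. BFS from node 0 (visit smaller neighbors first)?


BFS queue: start with [0]
Visit order: [0, 1, 4, 2, 3, 5]


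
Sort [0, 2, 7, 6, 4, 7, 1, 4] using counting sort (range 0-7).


Count array: [1, 1, 1, 0, 2, 0, 1, 2]
Reconstruct: [0, 1, 2, 4, 4, 6, 7, 7]


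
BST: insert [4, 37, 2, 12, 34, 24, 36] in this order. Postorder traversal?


Root = 4; build tree by BST insertion.
Postorder traversal: [2, 24, 36, 34, 12, 37, 4]


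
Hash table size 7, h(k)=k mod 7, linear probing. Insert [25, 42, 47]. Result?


Insertions: 25->slot 4; 42->slot 0; 47->slot 5
Table: [42, None, None, None, 25, 47, None]


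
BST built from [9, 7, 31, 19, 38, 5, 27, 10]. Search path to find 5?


BST root = 9
Search for 5: compare at each node
Path: [9, 7, 5]


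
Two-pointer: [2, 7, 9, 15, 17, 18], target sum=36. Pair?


Two pointers: lo=0, hi=5
No pair sums to 36


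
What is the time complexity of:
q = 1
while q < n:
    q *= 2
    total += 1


Per nesting level: O(log n) = O(log n)
Complexity: O(log n)


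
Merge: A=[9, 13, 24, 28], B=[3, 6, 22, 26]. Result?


Compare heads, take smaller each step.
Merged: [3, 6, 9, 13, 22, 24, 26, 28]


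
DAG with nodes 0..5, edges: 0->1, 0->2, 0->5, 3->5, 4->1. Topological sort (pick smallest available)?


Kahn's algorithm, process smallest node first
Order: [0, 2, 3, 4, 1, 5]


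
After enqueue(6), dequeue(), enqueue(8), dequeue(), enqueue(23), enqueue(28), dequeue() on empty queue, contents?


enqueue(6) -> [6]
dequeue() returns 6 -> []
enqueue(8) -> [8]
dequeue() returns 8 -> []
enqueue(23) -> [23]
enqueue(28) -> [23, 28]
dequeue() returns 23 -> [28]
Final queue (front to back): [28]


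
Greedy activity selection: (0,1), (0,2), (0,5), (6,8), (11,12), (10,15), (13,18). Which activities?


Greedy: pick earliest-ending, then skip overlaps.
Selected (4 activities): [(0, 1), (6, 8), (11, 12), (13, 18)]


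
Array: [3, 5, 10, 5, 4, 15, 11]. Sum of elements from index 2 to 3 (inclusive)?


Prefix sums: [0, 3, 8, 18, 23, 27, 42, 53]
Sum[2..3] = prefix[4] - prefix[2] = 23 - 8 = 15


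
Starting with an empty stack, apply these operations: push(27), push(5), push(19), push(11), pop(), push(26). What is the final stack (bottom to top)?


push(27) -> [27]
push(5) -> [27, 5]
push(19) -> [27, 5, 19]
push(11) -> [27, 5, 19, 11]
pop() returns 11 -> [27, 5, 19]
push(26) -> [27, 5, 19, 26]
Final stack (bottom to top): [27, 5, 19, 26]


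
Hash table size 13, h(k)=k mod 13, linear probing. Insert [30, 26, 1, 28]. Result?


Insertions: 30->slot 4; 26->slot 0; 1->slot 1; 28->slot 2
Table: [26, 1, 28, None, 30, None, None, None, None, None, None, None, None]


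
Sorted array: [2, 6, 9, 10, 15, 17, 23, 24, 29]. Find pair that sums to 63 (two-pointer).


Two pointers: lo=0, hi=8
No pair sums to 63


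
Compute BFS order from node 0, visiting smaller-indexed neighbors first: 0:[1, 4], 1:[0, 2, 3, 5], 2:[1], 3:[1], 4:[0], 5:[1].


BFS queue: start with [0]
Visit order: [0, 1, 4, 2, 3, 5]


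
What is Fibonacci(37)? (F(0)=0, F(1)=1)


F(n)=F(n-1)+F(n-2)
...F(35)=9227465, F(36)=14930352, F(37)=24157817


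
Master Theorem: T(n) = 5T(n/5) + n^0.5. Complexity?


a=5, b=5, c=0.5. log_5(5)=1 > c=0.5. Case 1: O(n^log_b(a)) = O(n)
Complexity: O(n)


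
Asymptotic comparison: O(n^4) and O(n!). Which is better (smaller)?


quartic grows slower than factorial
O(n^4) is asymptotically smaller; O(n!) grows faster


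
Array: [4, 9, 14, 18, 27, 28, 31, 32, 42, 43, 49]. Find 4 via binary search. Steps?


Search for 4:
[0,10] mid=5 arr[5]=28
[0,4] mid=2 arr[2]=14
[0,1] mid=0 arr[0]=4
Total: 3 comparisons


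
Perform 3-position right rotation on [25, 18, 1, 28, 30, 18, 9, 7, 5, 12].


Right rotate by 3: [7, 5, 12, 25, 18, 1, 28, 30, 18, 9]


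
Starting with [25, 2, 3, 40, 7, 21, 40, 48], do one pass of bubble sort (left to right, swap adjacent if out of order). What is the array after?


After one pass: [2, 3, 25, 7, 21, 40, 40, 48]


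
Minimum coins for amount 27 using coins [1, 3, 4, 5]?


dp[0]=0; dp[i]=1+min(dp[i-c] for c in coins)
...dp[22]=5, dp[23]=5, dp[24]=5, dp[25]=5, dp[26]=6, dp[27]=6
Minimum coins for 27 = 6


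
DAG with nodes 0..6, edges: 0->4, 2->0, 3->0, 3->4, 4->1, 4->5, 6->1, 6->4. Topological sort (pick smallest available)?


Kahn's algorithm, process smallest node first
Order: [2, 3, 0, 6, 4, 1, 5]


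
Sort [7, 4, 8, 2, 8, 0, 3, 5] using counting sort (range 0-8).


Count array: [1, 0, 1, 1, 1, 1, 0, 1, 2]
Reconstruct: [0, 2, 3, 4, 5, 7, 8, 8]


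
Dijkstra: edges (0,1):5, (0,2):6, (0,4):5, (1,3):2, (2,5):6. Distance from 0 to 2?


Dijkstra from 0:
Distances: {0: 0, 1: 5, 2: 6, 3: 7, 4: 5, 5: 12}
Shortest distance to 2 = 6, path = [0, 2]


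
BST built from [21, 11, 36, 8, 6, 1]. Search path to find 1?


BST root = 21
Search for 1: compare at each node
Path: [21, 11, 8, 6, 1]


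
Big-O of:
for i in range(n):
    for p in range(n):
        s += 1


Per nesting level: O(n) * O(n) = O(n^2)
Complexity: O(n^2)


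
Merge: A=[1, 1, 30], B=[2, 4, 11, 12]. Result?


Compare heads, take smaller each step.
Merged: [1, 1, 2, 4, 11, 12, 30]


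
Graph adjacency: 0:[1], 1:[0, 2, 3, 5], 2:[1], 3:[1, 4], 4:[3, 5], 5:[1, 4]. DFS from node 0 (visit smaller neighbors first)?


DFS stack-based: start with [0]
Visit order: [0, 1, 2, 3, 4, 5]


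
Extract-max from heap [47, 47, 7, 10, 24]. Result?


Max = 47
Replace root with last, heapify down
Resulting heap: [47, 24, 7, 10]


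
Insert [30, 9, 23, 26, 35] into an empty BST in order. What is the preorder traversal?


Root = 30; build tree by BST insertion.
Preorder traversal: [30, 9, 23, 26, 35]


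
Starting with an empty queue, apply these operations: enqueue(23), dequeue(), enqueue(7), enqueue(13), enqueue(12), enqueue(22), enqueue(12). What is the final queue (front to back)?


enqueue(23) -> [23]
dequeue() returns 23 -> []
enqueue(7) -> [7]
enqueue(13) -> [7, 13]
enqueue(12) -> [7, 13, 12]
enqueue(22) -> [7, 13, 12, 22]
enqueue(12) -> [7, 13, 12, 22, 12]
Final queue (front to back): [7, 13, 12, 22, 12]


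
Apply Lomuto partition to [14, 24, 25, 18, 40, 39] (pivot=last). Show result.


Elements <= 39 go left of pivot.
Result: [14, 24, 25, 18, 39, 40], pivot at index 4


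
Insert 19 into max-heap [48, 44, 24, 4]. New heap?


Append 19: [48, 44, 24, 4, 19]
Bubble up: no swaps needed
Result: [48, 44, 24, 4, 19]


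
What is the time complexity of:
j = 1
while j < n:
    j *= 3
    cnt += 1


Per nesting level: O(log n) = O(log n)
Complexity: O(log n)


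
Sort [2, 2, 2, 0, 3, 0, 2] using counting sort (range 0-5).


Count array: [2, 0, 4, 1, 0, 0]
Reconstruct: [0, 0, 2, 2, 2, 2, 3]


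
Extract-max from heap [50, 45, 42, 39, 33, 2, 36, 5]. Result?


Max = 50
Replace root with last, heapify down
Resulting heap: [45, 39, 42, 5, 33, 2, 36]


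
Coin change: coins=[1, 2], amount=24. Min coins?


dp[0]=0; dp[i]=1+min(dp[i-c] for c in coins)
...dp[19]=10, dp[20]=10, dp[21]=11, dp[22]=11, dp[23]=12, dp[24]=12
Minimum coins for 24 = 12


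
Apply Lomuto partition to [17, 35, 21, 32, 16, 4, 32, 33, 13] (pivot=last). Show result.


Elements <= 13 go left of pivot.
Result: [4, 13, 21, 32, 16, 17, 32, 33, 35], pivot at index 1


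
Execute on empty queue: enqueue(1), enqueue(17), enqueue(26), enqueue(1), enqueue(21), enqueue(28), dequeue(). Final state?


enqueue(1) -> [1]
enqueue(17) -> [1, 17]
enqueue(26) -> [1, 17, 26]
enqueue(1) -> [1, 17, 26, 1]
enqueue(21) -> [1, 17, 26, 1, 21]
enqueue(28) -> [1, 17, 26, 1, 21, 28]
dequeue() returns 1 -> [17, 26, 1, 21, 28]
Final queue (front to back): [17, 26, 1, 21, 28]


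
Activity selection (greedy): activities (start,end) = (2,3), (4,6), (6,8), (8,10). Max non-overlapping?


Greedy: pick earliest-ending, then skip overlaps.
Selected (4 activities): [(2, 3), (4, 6), (6, 8), (8, 10)]


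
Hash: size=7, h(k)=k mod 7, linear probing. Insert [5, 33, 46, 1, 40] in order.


Insertions: 5->slot 5; 33->slot 6; 46->slot 4; 1->slot 1; 40->slot 0
Table: [40, 1, None, None, 46, 5, 33]


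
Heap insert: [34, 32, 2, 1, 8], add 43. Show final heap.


Append 43: [34, 32, 2, 1, 8, 43]
Bubble up: swap idx 5(43) with idx 2(2); swap idx 2(43) with idx 0(34)
Result: [43, 32, 34, 1, 8, 2]


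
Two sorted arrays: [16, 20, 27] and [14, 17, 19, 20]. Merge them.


Compare heads, take smaller each step.
Merged: [14, 16, 17, 19, 20, 20, 27]


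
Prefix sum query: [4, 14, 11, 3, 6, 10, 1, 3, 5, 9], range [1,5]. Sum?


Prefix sums: [0, 4, 18, 29, 32, 38, 48, 49, 52, 57, 66]
Sum[1..5] = prefix[6] - prefix[1] = 48 - 4 = 44


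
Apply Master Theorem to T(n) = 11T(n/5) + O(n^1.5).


a=11, b=5, c=1.5. log_5(11)=1.490 < c=1.5. Case 3: O(n^c) = O(n^1.500)
Complexity: O(n^1.500)


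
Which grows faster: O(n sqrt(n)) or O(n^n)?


n^1.5 grows slower than n^n
O(n sqrt(n)) is asymptotically smaller; O(n^n) grows faster


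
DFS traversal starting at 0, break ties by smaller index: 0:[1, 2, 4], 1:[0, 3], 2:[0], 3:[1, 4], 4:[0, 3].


DFS stack-based: start with [0]
Visit order: [0, 1, 3, 4, 2]


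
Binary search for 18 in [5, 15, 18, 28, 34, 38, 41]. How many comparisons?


Search for 18:
[0,6] mid=3 arr[3]=28
[0,2] mid=1 arr[1]=15
[2,2] mid=2 arr[2]=18
Total: 3 comparisons


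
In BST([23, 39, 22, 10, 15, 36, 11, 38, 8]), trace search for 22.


BST root = 23
Search for 22: compare at each node
Path: [23, 22]


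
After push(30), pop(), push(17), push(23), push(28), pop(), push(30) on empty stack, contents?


push(30) -> [30]
pop() returns 30 -> []
push(17) -> [17]
push(23) -> [17, 23]
push(28) -> [17, 23, 28]
pop() returns 28 -> [17, 23]
push(30) -> [17, 23, 30]
Final stack (bottom to top): [17, 23, 30]


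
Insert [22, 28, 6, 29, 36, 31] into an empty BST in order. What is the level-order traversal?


Root = 22; build tree by BST insertion.
Level-Order traversal: [22, 6, 28, 29, 36, 31]


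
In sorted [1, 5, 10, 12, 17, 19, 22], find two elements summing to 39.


Two pointers: lo=0, hi=6
Found pair: (17, 22) summing to 39


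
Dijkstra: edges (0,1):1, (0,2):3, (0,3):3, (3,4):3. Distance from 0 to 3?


Dijkstra from 0:
Distances: {0: 0, 1: 1, 2: 3, 3: 3, 4: 6}
Shortest distance to 3 = 3, path = [0, 3]


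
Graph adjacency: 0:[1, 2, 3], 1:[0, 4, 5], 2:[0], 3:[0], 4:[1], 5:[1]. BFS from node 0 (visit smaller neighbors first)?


BFS queue: start with [0]
Visit order: [0, 1, 2, 3, 4, 5]


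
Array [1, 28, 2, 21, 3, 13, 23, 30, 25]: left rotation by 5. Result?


Left rotate by 5: [13, 23, 30, 25, 1, 28, 2, 21, 3]


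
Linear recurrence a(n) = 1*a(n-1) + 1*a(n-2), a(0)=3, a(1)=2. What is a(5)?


Build bottom-up:
...a(3)=7, a(4)=12, a(5)=1*12+1*7=19


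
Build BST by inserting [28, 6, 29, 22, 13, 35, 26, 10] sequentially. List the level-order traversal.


Root = 28; build tree by BST insertion.
Level-Order traversal: [28, 6, 29, 22, 35, 13, 26, 10]


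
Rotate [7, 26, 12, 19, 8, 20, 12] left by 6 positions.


Left rotate by 6: [12, 7, 26, 12, 19, 8, 20]


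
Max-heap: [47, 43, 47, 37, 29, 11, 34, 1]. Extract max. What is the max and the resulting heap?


Max = 47
Replace root with last, heapify down
Resulting heap: [47, 43, 34, 37, 29, 11, 1]


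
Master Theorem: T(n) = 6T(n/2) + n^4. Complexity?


a=6, b=2, c=4. log_2(6)=2.585 < c=4. Case 3: O(n^c) = O(n^4)
Complexity: O(n^4)


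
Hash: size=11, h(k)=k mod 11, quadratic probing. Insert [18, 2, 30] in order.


Insertions: 18->slot 7; 2->slot 2; 30->slot 8
Table: [None, None, 2, None, None, None, None, 18, 30, None, None]


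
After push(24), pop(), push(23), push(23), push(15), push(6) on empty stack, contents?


push(24) -> [24]
pop() returns 24 -> []
push(23) -> [23]
push(23) -> [23, 23]
push(15) -> [23, 23, 15]
push(6) -> [23, 23, 15, 6]
Final stack (bottom to top): [23, 23, 15, 6]


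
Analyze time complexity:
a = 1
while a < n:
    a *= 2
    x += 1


Per nesting level: O(log n) = O(log n)
Complexity: O(log n)


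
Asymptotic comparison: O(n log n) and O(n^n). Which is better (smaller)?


linearithmic grows slower than n^n
O(n log n) is asymptotically smaller; O(n^n) grows faster


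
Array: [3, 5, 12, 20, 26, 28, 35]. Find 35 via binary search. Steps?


Search for 35:
[0,6] mid=3 arr[3]=20
[4,6] mid=5 arr[5]=28
[6,6] mid=6 arr[6]=35
Total: 3 comparisons


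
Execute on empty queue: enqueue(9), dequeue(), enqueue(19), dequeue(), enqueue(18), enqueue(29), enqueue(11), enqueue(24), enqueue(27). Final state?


enqueue(9) -> [9]
dequeue() returns 9 -> []
enqueue(19) -> [19]
dequeue() returns 19 -> []
enqueue(18) -> [18]
enqueue(29) -> [18, 29]
enqueue(11) -> [18, 29, 11]
enqueue(24) -> [18, 29, 11, 24]
enqueue(27) -> [18, 29, 11, 24, 27]
Final queue (front to back): [18, 29, 11, 24, 27]


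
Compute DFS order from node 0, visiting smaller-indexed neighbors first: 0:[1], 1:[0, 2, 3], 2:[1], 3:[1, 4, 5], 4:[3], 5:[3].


DFS stack-based: start with [0]
Visit order: [0, 1, 2, 3, 4, 5]


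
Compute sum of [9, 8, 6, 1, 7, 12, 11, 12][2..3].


Prefix sums: [0, 9, 17, 23, 24, 31, 43, 54, 66]
Sum[2..3] = prefix[4] - prefix[2] = 24 - 17 = 7


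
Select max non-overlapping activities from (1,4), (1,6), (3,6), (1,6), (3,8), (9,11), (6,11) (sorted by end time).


Greedy: pick earliest-ending, then skip overlaps.
Selected (2 activities): [(1, 4), (9, 11)]


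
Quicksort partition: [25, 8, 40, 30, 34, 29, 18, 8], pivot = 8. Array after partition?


Elements <= 8 go left of pivot.
Result: [8, 8, 40, 30, 34, 29, 18, 25], pivot at index 1


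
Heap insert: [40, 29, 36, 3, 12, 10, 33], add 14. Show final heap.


Append 14: [40, 29, 36, 3, 12, 10, 33, 14]
Bubble up: swap idx 7(14) with idx 3(3)
Result: [40, 29, 36, 14, 12, 10, 33, 3]


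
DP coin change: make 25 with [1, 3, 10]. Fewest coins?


dp[0]=0; dp[i]=1+min(dp[i-c] for c in coins)
...dp[20]=2, dp[21]=3, dp[22]=4, dp[23]=3, dp[24]=4, dp[25]=5
Minimum coins for 25 = 5


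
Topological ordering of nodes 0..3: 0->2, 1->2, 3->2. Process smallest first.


Kahn's algorithm, process smallest node first
Order: [0, 1, 3, 2]


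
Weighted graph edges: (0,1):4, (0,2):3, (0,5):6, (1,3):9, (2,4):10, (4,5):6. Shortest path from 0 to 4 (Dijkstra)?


Dijkstra from 0:
Distances: {0: 0, 1: 4, 2: 3, 3: 13, 4: 12, 5: 6}
Shortest distance to 4 = 12, path = [0, 5, 4]


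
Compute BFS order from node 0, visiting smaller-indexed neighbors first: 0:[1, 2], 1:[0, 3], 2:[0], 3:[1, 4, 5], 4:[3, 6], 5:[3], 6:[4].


BFS queue: start with [0]
Visit order: [0, 1, 2, 3, 4, 5, 6]


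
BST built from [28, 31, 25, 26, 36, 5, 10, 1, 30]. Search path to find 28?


BST root = 28
Search for 28: compare at each node
Path: [28]


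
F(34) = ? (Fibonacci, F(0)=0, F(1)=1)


F(n)=F(n-1)+F(n-2)
...F(32)=2178309, F(33)=3524578, F(34)=5702887


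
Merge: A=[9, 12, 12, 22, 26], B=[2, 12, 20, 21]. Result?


Compare heads, take smaller each step.
Merged: [2, 9, 12, 12, 12, 20, 21, 22, 26]


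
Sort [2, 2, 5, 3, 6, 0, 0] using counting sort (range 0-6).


Count array: [2, 0, 2, 1, 0, 1, 1]
Reconstruct: [0, 0, 2, 2, 3, 5, 6]


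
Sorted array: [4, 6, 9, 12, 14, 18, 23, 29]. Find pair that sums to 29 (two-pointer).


Two pointers: lo=0, hi=7
Found pair: (6, 23) summing to 29


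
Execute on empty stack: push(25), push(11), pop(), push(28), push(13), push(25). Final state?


push(25) -> [25]
push(11) -> [25, 11]
pop() returns 11 -> [25]
push(28) -> [25, 28]
push(13) -> [25, 28, 13]
push(25) -> [25, 28, 13, 25]
Final stack (bottom to top): [25, 28, 13, 25]


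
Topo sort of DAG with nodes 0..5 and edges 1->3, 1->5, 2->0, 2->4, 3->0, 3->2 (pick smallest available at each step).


Kahn's algorithm, process smallest node first
Order: [1, 3, 2, 0, 4, 5]
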